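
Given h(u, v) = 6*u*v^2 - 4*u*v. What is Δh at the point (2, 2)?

∂²h/∂u² = 0
∂²h/∂v² = 12*u
∇²h = 12*u
At (2, 2): 24.

24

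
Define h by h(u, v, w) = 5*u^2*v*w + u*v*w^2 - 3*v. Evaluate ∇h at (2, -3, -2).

(108, -35, -36)

∂h/∂u = 10*u*v*w + v*w^2
∂h/∂v = 5*u^2*w + u*w^2 - 3
∂h/∂w = 5*u^2*v + 2*u*v*w
∇h = (10*u*v*w + v*w^2, 5*u^2*w + u*w^2 - 3, 5*u^2*v + 2*u*v*w)
At (2, -3, -2): (108, -35, -36).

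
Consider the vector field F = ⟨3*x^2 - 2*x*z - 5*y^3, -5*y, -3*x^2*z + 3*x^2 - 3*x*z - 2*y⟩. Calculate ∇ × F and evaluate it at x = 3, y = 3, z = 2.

(-2, 18, 135)

(∇×F)₁ = ∂F₃/∂y − ∂F₂/∂z = -2
(∇×F)₂ = ∂F₁/∂z − ∂F₃/∂x = 6*x*z - 8*x + 3*z
(∇×F)₃ = ∂F₂/∂x − ∂F₁/∂y = 15*y^2
∇×F = (-2, 6*x*z - 8*x + 3*z, 15*y^2)
At (3, 3, 2): (-2, 18, 135).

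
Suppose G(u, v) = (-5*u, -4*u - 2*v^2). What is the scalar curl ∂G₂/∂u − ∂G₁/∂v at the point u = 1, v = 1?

∂G₂/∂u = -4
∂G₁/∂v = 0
Scalar curl = -4
At (1, 1): -4.

-4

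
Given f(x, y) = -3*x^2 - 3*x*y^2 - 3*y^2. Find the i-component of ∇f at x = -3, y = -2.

(∇f)_1 = ∂f/∂x = -6*x - 3*y^2
At (-3, -2): 6.

6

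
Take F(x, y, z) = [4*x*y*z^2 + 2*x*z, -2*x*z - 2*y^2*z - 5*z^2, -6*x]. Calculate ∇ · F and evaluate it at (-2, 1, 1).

∂F₁/∂x = 4*y*z^2 + 2*z
∂F₂/∂y = -4*y*z
∂F₃/∂z = 0
∇·F = 4*y*z^2 - 4*y*z + 2*z
At (-2, 1, 1): 2.

2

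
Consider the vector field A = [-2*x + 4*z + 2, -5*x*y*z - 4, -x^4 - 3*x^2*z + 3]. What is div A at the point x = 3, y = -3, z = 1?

∂A₁/∂x = -2
∂A₂/∂y = -5*x*z
∂A₃/∂z = -3*x^2
∇·A = -3*x^2 - 5*x*z - 2
At (3, -3, 1): -44.

-44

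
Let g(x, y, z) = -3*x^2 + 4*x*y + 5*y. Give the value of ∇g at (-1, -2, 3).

∂g/∂x = -6*x + 4*y
∂g/∂y = 4*x + 5
∂g/∂z = 0
∇g = (-6*x + 4*y, 4*x + 5, 0)
At (-1, -2, 3): (-2, 1, 0).

(-2, 1, 0)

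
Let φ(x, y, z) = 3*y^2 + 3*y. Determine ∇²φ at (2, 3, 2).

∂²φ/∂x² = 0
∂²φ/∂y² = 6
∂²φ/∂z² = 0
∇²φ = 6
At (2, 3, 2): 6.

6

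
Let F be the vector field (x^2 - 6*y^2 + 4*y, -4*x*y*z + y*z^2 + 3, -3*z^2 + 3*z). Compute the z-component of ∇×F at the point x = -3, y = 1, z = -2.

(∇×F)_3 = ∂F₂/∂x − ∂F₁/∂y
= -4*y*z − (-12*y + 4)
= -4*y*z + 12*y - 4
At (-3, 1, -2): 16.

16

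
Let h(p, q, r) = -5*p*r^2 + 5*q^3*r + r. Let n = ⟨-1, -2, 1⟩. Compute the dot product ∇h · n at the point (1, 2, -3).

476

∂h/∂p = -5*r^2
∂h/∂q = 15*q^2*r
∂h/∂r = -10*p*r + 5*q^3 + 1
∇h at (1, 2, -3) = (-45, -180, 71)
∇h · n = (-45)(-1) + (-180)(-2) + (71)(1) = 476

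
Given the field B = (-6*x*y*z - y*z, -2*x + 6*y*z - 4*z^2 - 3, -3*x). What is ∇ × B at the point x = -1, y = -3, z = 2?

(∇×B)₁ = ∂B₃/∂y − ∂B₂/∂z = -6*y + 8*z
(∇×B)₂ = ∂B₁/∂z − ∂B₃/∂x = -6*x*y - y + 3
(∇×B)₃ = ∂B₂/∂x − ∂B₁/∂y = 6*x*z + z - 2
∇×B = (-6*y + 8*z, -6*x*y - y + 3, 6*x*z + z - 2)
At (-1, -3, 2): (34, -12, -12).

(34, -12, -12)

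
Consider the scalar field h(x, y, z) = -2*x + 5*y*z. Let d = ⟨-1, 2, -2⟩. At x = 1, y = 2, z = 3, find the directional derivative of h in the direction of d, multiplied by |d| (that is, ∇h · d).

∂h/∂x = -2
∂h/∂y = 5*z
∂h/∂z = 5*y
∇h at (1, 2, 3) = (-2, 15, 10)
∇h · d = (-2)(-1) + (15)(2) + (10)(-2) = 12

12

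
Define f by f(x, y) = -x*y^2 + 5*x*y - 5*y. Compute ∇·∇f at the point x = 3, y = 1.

-6

∂²f/∂x² = 0
∂²f/∂y² = -2*x
∇²f = -2*x
At (3, 1): -6.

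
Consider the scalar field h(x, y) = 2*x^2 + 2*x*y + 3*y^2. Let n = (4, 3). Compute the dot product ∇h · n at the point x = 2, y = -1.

∂h/∂x = 4*x + 2*y
∂h/∂y = 2*x + 6*y
∇h at (2, -1) = (6, -2)
∇h · n = (6)(4) + (-2)(3) = 18

18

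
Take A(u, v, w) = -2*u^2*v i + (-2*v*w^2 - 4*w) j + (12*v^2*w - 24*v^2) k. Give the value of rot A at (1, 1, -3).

(∇×A)₁ = ∂A₃/∂v − ∂A₂/∂w = 28*v*w - 48*v + 4
(∇×A)₂ = ∂A₁/∂w − ∂A₃/∂u = 0
(∇×A)₃ = ∂A₂/∂u − ∂A₁/∂v = 2*u^2
∇×A = (28*v*w - 48*v + 4, 0, 2*u^2)
At (1, 1, -3): (-128, 0, 2).

(-128, 0, 2)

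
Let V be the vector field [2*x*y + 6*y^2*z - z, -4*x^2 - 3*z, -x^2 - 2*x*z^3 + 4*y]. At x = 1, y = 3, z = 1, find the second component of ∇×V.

(∇×V)_2 = ∂V₁/∂z − ∂V₃/∂x
= 6*y^2 - 1 − (-2*x - 2*z^3)
= 2*x + 6*y^2 + 2*z^3 - 1
At (1, 3, 1): 57.

57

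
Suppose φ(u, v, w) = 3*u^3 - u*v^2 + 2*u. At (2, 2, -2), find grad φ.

∂φ/∂u = 9*u^2 - v^2 + 2
∂φ/∂v = -2*u*v
∂φ/∂w = 0
∇φ = (9*u^2 - v^2 + 2, -2*u*v, 0)
At (2, 2, -2): (34, -8, 0).

(34, -8, 0)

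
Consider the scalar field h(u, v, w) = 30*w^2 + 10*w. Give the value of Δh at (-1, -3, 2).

60

∂²h/∂u² = 0
∂²h/∂v² = 0
∂²h/∂w² = 60
∇²h = 60
At (-1, -3, 2): 60.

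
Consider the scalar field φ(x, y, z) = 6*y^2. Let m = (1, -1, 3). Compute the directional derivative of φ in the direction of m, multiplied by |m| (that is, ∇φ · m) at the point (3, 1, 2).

∂φ/∂x = 0
∂φ/∂y = 12*y
∂φ/∂z = 0
∇φ at (3, 1, 2) = (0, 12, 0)
∇φ · m = (0)(1) + (12)(-1) + (0)(3) = -12

-12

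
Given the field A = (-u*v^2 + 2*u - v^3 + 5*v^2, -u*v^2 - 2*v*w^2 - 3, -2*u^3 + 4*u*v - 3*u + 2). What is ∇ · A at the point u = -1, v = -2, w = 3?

-24

∂A₁/∂u = -v^2 + 2
∂A₂/∂v = -2*u*v - 2*w^2
∂A₃/∂w = 0
∇·A = -2*u*v - v^2 - 2*w^2 + 2
At (-1, -2, 3): -24.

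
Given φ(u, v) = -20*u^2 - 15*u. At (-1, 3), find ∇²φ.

-40

∂²φ/∂u² = -40
∂²φ/∂v² = 0
∇²φ = -40
At (-1, 3): -40.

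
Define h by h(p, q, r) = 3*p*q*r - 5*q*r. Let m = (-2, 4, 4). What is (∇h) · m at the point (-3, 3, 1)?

-242

∂h/∂p = 3*q*r
∂h/∂q = 3*p*r - 5*r
∂h/∂r = 3*p*q - 5*q
∇h at (-3, 3, 1) = (9, -14, -42)
∇h · m = (9)(-2) + (-14)(4) + (-42)(4) = -242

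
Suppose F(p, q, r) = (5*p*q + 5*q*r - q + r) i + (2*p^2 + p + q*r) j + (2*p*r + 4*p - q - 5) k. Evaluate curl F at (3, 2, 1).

(∇×F)₁ = ∂F₃/∂q − ∂F₂/∂r = -q - 1
(∇×F)₂ = ∂F₁/∂r − ∂F₃/∂p = 5*q - 2*r - 3
(∇×F)₃ = ∂F₂/∂p − ∂F₁/∂q = -p - 5*r + 2
∇×F = (-q - 1, 5*q - 2*r - 3, -p - 5*r + 2)
At (3, 2, 1): (-3, 5, -6).

(-3, 5, -6)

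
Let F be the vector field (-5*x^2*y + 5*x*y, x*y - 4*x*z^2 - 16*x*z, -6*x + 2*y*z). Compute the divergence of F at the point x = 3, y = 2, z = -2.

∂F₁/∂x = -10*x*y + 5*y
∂F₂/∂y = x
∂F₃/∂z = 2*y
∇·F = -10*x*y + x + 7*y
At (3, 2, -2): -43.

-43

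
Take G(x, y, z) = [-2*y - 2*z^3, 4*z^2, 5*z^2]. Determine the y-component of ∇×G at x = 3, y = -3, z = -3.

(∇×G)_2 = ∂G₁/∂z − ∂G₃/∂x
= -6*z^2 − (0)
= -6*z^2
At (3, -3, -3): -54.

-54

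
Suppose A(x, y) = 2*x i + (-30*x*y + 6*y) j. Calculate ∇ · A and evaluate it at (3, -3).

∂A₁/∂x = 2
∂A₂/∂y = -30*x + 6
∇·A = -30*x + 8
At (3, -3): -82.

-82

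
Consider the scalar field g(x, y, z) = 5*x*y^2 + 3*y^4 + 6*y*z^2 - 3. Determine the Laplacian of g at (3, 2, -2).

∂²g/∂x² = 0
∂²g/∂y² = 2*(5*x + 18*y^2)
∂²g/∂z² = 12*y
∇²g = 10*x + 36*y^2 + 12*y
At (3, 2, -2): 198.

198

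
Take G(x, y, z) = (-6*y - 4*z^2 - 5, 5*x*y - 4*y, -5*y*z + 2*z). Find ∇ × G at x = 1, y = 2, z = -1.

(∇×G)₁ = ∂G₃/∂y − ∂G₂/∂z = -5*z
(∇×G)₂ = ∂G₁/∂z − ∂G₃/∂x = -8*z
(∇×G)₃ = ∂G₂/∂x − ∂G₁/∂y = 5*y + 6
∇×G = (-5*z, -8*z, 5*y + 6)
At (1, 2, -1): (5, 8, 16).

(5, 8, 16)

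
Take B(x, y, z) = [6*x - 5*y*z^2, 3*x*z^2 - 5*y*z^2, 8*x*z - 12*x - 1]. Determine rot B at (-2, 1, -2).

(∇×B)₁ = ∂B₃/∂y − ∂B₂/∂z = -6*x*z + 10*y*z
(∇×B)₂ = ∂B₁/∂z − ∂B₃/∂x = -10*y*z - 8*z + 12
(∇×B)₃ = ∂B₂/∂x − ∂B₁/∂y = 8*z^2
∇×B = (-6*x*z + 10*y*z, -10*y*z - 8*z + 12, 8*z^2)
At (-2, 1, -2): (-44, 48, 32).

(-44, 48, 32)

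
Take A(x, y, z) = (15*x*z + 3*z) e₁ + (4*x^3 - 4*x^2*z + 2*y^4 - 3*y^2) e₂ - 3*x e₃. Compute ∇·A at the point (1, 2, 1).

∂A₁/∂x = 15*z
∂A₂/∂y = 8*y^3 - 6*y
∂A₃/∂z = 0
∇·A = 8*y^3 - 6*y + 15*z
At (1, 2, 1): 67.

67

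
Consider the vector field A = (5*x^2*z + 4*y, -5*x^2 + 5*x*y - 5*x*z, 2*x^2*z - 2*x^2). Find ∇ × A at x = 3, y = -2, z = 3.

(15, 21, -59)

(∇×A)₁ = ∂A₃/∂y − ∂A₂/∂z = 5*x
(∇×A)₂ = ∂A₁/∂z − ∂A₃/∂x = 5*x^2 - 4*x*z + 4*x
(∇×A)₃ = ∂A₂/∂x − ∂A₁/∂y = -10*x + 5*y - 5*z - 4
∇×A = (5*x, 5*x^2 - 4*x*z + 4*x, -10*x + 5*y - 5*z - 4)
At (3, -2, 3): (15, 21, -59).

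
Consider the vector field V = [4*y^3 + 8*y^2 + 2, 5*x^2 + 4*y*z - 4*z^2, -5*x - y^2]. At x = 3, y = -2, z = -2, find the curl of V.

(∇×V)₁ = ∂V₃/∂y − ∂V₂/∂z = -6*y + 8*z
(∇×V)₂ = ∂V₁/∂z − ∂V₃/∂x = 5
(∇×V)₃ = ∂V₂/∂x − ∂V₁/∂y = 10*x - 12*y^2 - 16*y
∇×V = (-6*y + 8*z, 5, 10*x - 12*y^2 - 16*y)
At (3, -2, -2): (-4, 5, 14).

(-4, 5, 14)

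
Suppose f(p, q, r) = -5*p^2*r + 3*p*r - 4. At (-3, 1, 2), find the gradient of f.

(66, 0, -54)

∂f/∂p = -10*p*r + 3*r
∂f/∂q = 0
∂f/∂r = -5*p^2 + 3*p
∇f = (-10*p*r + 3*r, 0, -5*p^2 + 3*p)
At (-3, 1, 2): (66, 0, -54).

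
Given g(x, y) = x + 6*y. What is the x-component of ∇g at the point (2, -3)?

(∇g)_1 = ∂g/∂x = 1
At (2, -3): 1.

1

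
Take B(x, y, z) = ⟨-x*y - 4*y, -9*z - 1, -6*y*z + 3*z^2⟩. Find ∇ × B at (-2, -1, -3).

(27, 0, 2)

(∇×B)₁ = ∂B₃/∂y − ∂B₂/∂z = -6*z + 9
(∇×B)₂ = ∂B₁/∂z − ∂B₃/∂x = 0
(∇×B)₃ = ∂B₂/∂x − ∂B₁/∂y = x + 4
∇×B = (-6*z + 9, 0, x + 4)
At (-2, -1, -3): (27, 0, 2).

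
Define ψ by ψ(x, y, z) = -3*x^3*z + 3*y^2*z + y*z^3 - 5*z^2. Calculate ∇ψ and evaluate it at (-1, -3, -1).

(9, 17, 31)

∂ψ/∂x = -9*x^2*z
∂ψ/∂y = 6*y*z + z^3
∂ψ/∂z = -3*x^3 + 3*y^2 + 3*y*z^2 - 10*z
∇ψ = (-9*x^2*z, 6*y*z + z^3, -3*x^3 + 3*y^2 + 3*y*z^2 - 10*z)
At (-1, -3, -1): (9, 17, 31).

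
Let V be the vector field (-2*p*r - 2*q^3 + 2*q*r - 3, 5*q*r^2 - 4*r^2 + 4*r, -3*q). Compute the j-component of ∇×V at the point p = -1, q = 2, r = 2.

(∇×V)_2 = ∂V₁/∂r − ∂V₃/∂p
= -2*p + 2*q − (0)
= -2*p + 2*q
At (-1, 2, 2): 6.

6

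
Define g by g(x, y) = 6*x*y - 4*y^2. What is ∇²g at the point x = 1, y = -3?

∂²g/∂x² = 0
∂²g/∂y² = -8
∇²g = -8
At (1, -3): -8.

-8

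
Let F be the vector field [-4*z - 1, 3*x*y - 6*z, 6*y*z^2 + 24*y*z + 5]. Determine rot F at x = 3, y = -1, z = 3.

(∇×F)₁ = ∂F₃/∂y − ∂F₂/∂z = 6*z^2 + 24*z + 6
(∇×F)₂ = ∂F₁/∂z − ∂F₃/∂x = -4
(∇×F)₃ = ∂F₂/∂x − ∂F₁/∂y = 3*y
∇×F = (6*z^2 + 24*z + 6, -4, 3*y)
At (3, -1, 3): (132, -4, -3).

(132, -4, -3)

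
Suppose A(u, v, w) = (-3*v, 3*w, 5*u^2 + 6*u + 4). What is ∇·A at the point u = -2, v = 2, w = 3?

∂A₁/∂u = 0
∂A₂/∂v = 0
∂A₃/∂w = 0
∇·A = 0
At (-2, 2, 3): 0.

0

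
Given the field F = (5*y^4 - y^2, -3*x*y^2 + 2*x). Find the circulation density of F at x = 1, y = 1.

-19

∂F₂/∂x = -3*y^2 + 2
∂F₁/∂y = 20*y^3 - 2*y
Scalar curl = -20*y^3 - 3*y^2 + 2*y + 2
At (1, 1): -19.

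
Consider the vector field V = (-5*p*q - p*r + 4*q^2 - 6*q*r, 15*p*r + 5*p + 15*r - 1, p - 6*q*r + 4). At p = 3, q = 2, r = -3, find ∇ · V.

∂V₁/∂p = -5*q - r
∂V₂/∂q = 0
∂V₃/∂r = -6*q
∇·V = -11*q - r
At (3, 2, -3): -19.

-19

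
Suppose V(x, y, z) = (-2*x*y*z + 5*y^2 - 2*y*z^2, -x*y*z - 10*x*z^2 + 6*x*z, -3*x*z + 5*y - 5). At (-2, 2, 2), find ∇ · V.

∂V₁/∂x = -2*y*z
∂V₂/∂y = -x*z
∂V₃/∂z = -3*x
∇·V = -x*z - 3*x - 2*y*z
At (-2, 2, 2): 2.

2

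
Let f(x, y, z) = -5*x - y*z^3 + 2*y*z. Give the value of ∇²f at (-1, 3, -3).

∂²f/∂x² = 0
∂²f/∂y² = 0
∂²f/∂z² = -6*y*z
∇²f = -6*y*z
At (-1, 3, -3): 54.

54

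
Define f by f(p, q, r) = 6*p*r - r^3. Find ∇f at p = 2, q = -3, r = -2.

(-12, 0, 0)

∂f/∂p = 6*r
∂f/∂q = 0
∂f/∂r = 6*p - 3*r^2
∇f = (6*r, 0, 6*p - 3*r^2)
At (2, -3, -2): (-12, 0, 0).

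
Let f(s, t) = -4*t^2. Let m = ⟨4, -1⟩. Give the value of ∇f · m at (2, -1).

-8

∂f/∂s = 0
∂f/∂t = -8*t
∇f at (2, -1) = (0, 8)
∇f · m = (0)(4) + (8)(-1) = -8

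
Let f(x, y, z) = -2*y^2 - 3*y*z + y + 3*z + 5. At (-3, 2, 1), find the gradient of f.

(0, -10, -3)

∂f/∂x = 0
∂f/∂y = -4*y - 3*z + 1
∂f/∂z = -3*y + 3
∇f = (0, -4*y - 3*z + 1, -3*y + 3)
At (-3, 2, 1): (0, -10, -3).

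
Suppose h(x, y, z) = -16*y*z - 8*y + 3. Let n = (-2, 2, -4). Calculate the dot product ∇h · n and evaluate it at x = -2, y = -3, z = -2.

-144

∂h/∂x = 0
∂h/∂y = -16*z - 8
∂h/∂z = -16*y
∇h at (-2, -3, -2) = (0, 24, 48)
∇h · n = (0)(-2) + (24)(2) + (48)(-4) = -144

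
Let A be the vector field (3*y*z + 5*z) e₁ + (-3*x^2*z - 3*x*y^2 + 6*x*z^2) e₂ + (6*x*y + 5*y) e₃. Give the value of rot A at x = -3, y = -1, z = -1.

(∇×A)₁ = ∂A₃/∂y − ∂A₂/∂z = 3*x^2 - 12*x*z + 6*x + 5
(∇×A)₂ = ∂A₁/∂z − ∂A₃/∂x = -3*y + 5
(∇×A)₃ = ∂A₂/∂x − ∂A₁/∂y = -6*x*z - 3*y^2 + 6*z^2 - 3*z
∇×A = (3*x^2 - 12*x*z + 6*x + 5, -3*y + 5, -6*x*z - 3*y^2 + 6*z^2 - 3*z)
At (-3, -1, -1): (-22, 8, -12).

(-22, 8, -12)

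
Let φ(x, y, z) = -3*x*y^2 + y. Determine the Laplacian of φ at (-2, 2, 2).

∂²φ/∂x² = 0
∂²φ/∂y² = -6*x
∂²φ/∂z² = 0
∇²φ = -6*x
At (-2, 2, 2): 12.

12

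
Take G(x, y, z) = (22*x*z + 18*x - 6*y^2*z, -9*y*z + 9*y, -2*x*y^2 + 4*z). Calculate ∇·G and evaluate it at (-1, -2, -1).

∂G₁/∂x = 22*z + 18
∂G₂/∂y = -9*z + 9
∂G₃/∂z = 4
∇·G = 13*z + 31
At (-1, -2, -1): 18.

18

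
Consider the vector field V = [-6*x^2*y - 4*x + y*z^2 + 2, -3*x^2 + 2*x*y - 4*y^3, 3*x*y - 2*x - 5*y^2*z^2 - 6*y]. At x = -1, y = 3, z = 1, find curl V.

(∇×V)₁ = ∂V₃/∂y − ∂V₂/∂z = 3*x - 10*y*z^2 - 6
(∇×V)₂ = ∂V₁/∂z − ∂V₃/∂x = 2*y*z - 3*y + 2
(∇×V)₃ = ∂V₂/∂x − ∂V₁/∂y = 6*x^2 - 6*x + 2*y - z^2
∇×V = (3*x - 10*y*z^2 - 6, 2*y*z - 3*y + 2, 6*x^2 - 6*x + 2*y - z^2)
At (-1, 3, 1): (-39, -1, 17).

(-39, -1, 17)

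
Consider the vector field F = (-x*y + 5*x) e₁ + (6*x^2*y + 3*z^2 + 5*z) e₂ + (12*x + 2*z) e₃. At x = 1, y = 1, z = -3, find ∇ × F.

(13, -12, 13)

(∇×F)₁ = ∂F₃/∂y − ∂F₂/∂z = -6*z - 5
(∇×F)₂ = ∂F₁/∂z − ∂F₃/∂x = -12
(∇×F)₃ = ∂F₂/∂x − ∂F₁/∂y = 12*x*y + x
∇×F = (-6*z - 5, -12, 12*x*y + x)
At (1, 1, -3): (13, -12, 13).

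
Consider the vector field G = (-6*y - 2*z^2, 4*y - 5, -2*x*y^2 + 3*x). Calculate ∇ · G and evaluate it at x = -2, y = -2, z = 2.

4

∂G₁/∂x = 0
∂G₂/∂y = 4
∂G₃/∂z = 0
∇·G = 4
At (-2, -2, 2): 4.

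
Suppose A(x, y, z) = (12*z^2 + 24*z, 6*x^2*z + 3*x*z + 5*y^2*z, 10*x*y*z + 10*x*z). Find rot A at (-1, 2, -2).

(∇×A)₁ = ∂A₃/∂y − ∂A₂/∂z = -6*x^2 + 10*x*z - 3*x - 5*y^2
(∇×A)₂ = ∂A₁/∂z − ∂A₃/∂x = -10*y*z + 14*z + 24
(∇×A)₃ = ∂A₂/∂x − ∂A₁/∂y = 12*x*z + 3*z
∇×A = (-6*x^2 + 10*x*z - 3*x - 5*y^2, -10*y*z + 14*z + 24, 12*x*z + 3*z)
At (-1, 2, -2): (-3, 36, 18).

(-3, 36, 18)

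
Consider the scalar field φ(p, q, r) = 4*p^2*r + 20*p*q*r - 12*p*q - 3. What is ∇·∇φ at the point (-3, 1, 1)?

∂²φ/∂p² = 8*r
∂²φ/∂q² = 0
∂²φ/∂r² = 0
∇²φ = 8*r
At (-3, 1, 1): 8.

8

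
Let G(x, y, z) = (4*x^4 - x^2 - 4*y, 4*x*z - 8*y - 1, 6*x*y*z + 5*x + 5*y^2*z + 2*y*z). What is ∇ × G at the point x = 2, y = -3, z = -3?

(∇×G)₁ = ∂G₃/∂y − ∂G₂/∂z = 6*x*z - 4*x + 10*y*z + 2*z
(∇×G)₂ = ∂G₁/∂z − ∂G₃/∂x = -6*y*z - 5
(∇×G)₃ = ∂G₂/∂x − ∂G₁/∂y = 4*z + 4
∇×G = (6*x*z - 4*x + 10*y*z + 2*z, -6*y*z - 5, 4*z + 4)
At (2, -3, -3): (40, -59, -8).

(40, -59, -8)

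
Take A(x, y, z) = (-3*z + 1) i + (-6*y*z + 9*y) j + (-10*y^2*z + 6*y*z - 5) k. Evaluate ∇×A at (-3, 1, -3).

(∇×A)₁ = ∂A₃/∂y − ∂A₂/∂z = -20*y*z + 6*y + 6*z
(∇×A)₂ = ∂A₁/∂z − ∂A₃/∂x = -3
(∇×A)₃ = ∂A₂/∂x − ∂A₁/∂y = 0
∇×A = (-20*y*z + 6*y + 6*z, -3, 0)
At (-3, 1, -3): (48, -3, 0).

(48, -3, 0)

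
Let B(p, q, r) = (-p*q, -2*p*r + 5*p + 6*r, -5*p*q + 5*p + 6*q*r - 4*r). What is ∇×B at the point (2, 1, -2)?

(-24, 0, 11)

(∇×B)₁ = ∂B₃/∂q − ∂B₂/∂r = -3*p + 6*r - 6
(∇×B)₂ = ∂B₁/∂r − ∂B₃/∂p = 5*q - 5
(∇×B)₃ = ∂B₂/∂p − ∂B₁/∂q = p - 2*r + 5
∇×B = (-3*p + 6*r - 6, 5*q - 5, p - 2*r + 5)
At (2, 1, -2): (-24, 0, 11).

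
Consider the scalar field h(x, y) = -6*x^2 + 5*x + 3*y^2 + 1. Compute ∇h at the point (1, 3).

∂h/∂x = -12*x + 5
∂h/∂y = 6*y
∇h = (-12*x + 5, 6*y)
At (1, 3): (-7, 18).

(-7, 18)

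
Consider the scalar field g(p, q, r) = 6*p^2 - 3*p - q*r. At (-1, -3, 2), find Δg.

12

∂²g/∂p² = 12
∂²g/∂q² = 0
∂²g/∂r² = 0
∇²g = 12
At (-1, -3, 2): 12.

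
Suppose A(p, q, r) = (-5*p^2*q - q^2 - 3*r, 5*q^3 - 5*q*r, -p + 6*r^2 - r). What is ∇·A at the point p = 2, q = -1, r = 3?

∂A₁/∂p = -10*p*q
∂A₂/∂q = 15*q^2 - 5*r
∂A₃/∂r = 12*r - 1
∇·A = -10*p*q + 15*q^2 + 7*r - 1
At (2, -1, 3): 55.

55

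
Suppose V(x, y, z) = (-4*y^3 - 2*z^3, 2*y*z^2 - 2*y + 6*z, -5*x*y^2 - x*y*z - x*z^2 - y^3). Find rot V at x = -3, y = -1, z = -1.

(∇×V)₁ = ∂V₃/∂y − ∂V₂/∂z = -10*x*y - x*z - 3*y^2 - 4*y*z - 6
(∇×V)₂ = ∂V₁/∂z − ∂V₃/∂x = 5*y^2 + y*z - 5*z^2
(∇×V)₃ = ∂V₂/∂x − ∂V₁/∂y = 12*y^2
∇×V = (-10*x*y - x*z - 3*y^2 - 4*y*z - 6, 5*y^2 + y*z - 5*z^2, 12*y^2)
At (-3, -1, -1): (-46, 1, 12).

(-46, 1, 12)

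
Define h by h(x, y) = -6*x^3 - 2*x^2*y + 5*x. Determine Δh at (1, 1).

∂²h/∂x² = -4*(9*x + y)
∂²h/∂y² = 0
∇²h = -36*x - 4*y
At (1, 1): -40.

-40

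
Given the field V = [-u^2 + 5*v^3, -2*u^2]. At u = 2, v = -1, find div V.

∂V₁/∂u = -2*u
∂V₂/∂v = 0
∇·V = -2*u
At (2, -1): -4.

-4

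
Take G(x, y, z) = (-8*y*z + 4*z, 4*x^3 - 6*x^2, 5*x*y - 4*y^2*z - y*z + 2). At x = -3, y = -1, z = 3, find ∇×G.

(6, 17, 168)

(∇×G)₁ = ∂G₃/∂y − ∂G₂/∂z = 5*x - 8*y*z - z
(∇×G)₂ = ∂G₁/∂z − ∂G₃/∂x = -13*y + 4
(∇×G)₃ = ∂G₂/∂x − ∂G₁/∂y = 12*x^2 - 12*x + 8*z
∇×G = (5*x - 8*y*z - z, -13*y + 4, 12*x^2 - 12*x + 8*z)
At (-3, -1, 3): (6, 17, 168).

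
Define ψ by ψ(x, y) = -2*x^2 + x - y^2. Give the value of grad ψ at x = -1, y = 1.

∂ψ/∂x = -4*x + 1
∂ψ/∂y = -2*y
∇ψ = (-4*x + 1, -2*y)
At (-1, 1): (5, -2).

(5, -2)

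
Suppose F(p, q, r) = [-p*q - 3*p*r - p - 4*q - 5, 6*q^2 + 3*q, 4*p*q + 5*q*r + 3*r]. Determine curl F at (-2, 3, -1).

(∇×F)₁ = ∂F₃/∂q − ∂F₂/∂r = 4*p + 5*r
(∇×F)₂ = ∂F₁/∂r − ∂F₃/∂p = -3*p - 4*q
(∇×F)₃ = ∂F₂/∂p − ∂F₁/∂q = p + 4
∇×F = (4*p + 5*r, -3*p - 4*q, p + 4)
At (-2, 3, -1): (-13, -6, 2).

(-13, -6, 2)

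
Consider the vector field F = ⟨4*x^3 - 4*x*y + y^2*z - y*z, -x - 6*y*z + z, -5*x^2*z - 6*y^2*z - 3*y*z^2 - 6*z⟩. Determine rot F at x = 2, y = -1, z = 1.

(2, 22, 10)

(∇×F)₁ = ∂F₃/∂y − ∂F₂/∂z = -12*y*z + 6*y - 3*z^2 - 1
(∇×F)₂ = ∂F₁/∂z − ∂F₃/∂x = 10*x*z + y^2 - y
(∇×F)₃ = ∂F₂/∂x − ∂F₁/∂y = 4*x - 2*y*z + z - 1
∇×F = (-12*y*z + 6*y - 3*z^2 - 1, 10*x*z + y^2 - y, 4*x - 2*y*z + z - 1)
At (2, -1, 1): (2, 22, 10).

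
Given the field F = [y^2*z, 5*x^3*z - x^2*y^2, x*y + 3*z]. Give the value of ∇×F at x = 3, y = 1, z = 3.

(∇×F)₁ = ∂F₃/∂y − ∂F₂/∂z = -5*x^3 + x
(∇×F)₂ = ∂F₁/∂z − ∂F₃/∂x = y^2 - y
(∇×F)₃ = ∂F₂/∂x − ∂F₁/∂y = 15*x^2*z - 2*x*y^2 - 2*y*z
∇×F = (-5*x^3 + x, y^2 - y, 15*x^2*z - 2*x*y^2 - 2*y*z)
At (3, 1, 3): (-132, 0, 393).

(-132, 0, 393)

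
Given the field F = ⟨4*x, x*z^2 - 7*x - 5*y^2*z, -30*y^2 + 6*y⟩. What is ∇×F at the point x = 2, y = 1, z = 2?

(∇×F)₁ = ∂F₃/∂y − ∂F₂/∂z = -2*x*z + 5*y^2 - 60*y + 6
(∇×F)₂ = ∂F₁/∂z − ∂F₃/∂x = 0
(∇×F)₃ = ∂F₂/∂x − ∂F₁/∂y = z^2 - 7
∇×F = (-2*x*z + 5*y^2 - 60*y + 6, 0, z^2 - 7)
At (2, 1, 2): (-57, 0, -3).

(-57, 0, -3)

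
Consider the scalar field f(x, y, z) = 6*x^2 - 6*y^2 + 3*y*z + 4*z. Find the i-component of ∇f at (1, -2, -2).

12

(∇f)_1 = ∂f/∂x = 12*x
At (1, -2, -2): 12.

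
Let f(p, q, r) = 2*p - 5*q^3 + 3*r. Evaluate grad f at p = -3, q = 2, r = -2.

∂f/∂p = 2
∂f/∂q = -15*q^2
∂f/∂r = 3
∇f = (2, -15*q^2, 3)
At (-3, 2, -2): (2, -60, 3).

(2, -60, 3)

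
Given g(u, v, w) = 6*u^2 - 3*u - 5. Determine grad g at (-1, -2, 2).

(-15, 0, 0)

∂g/∂u = 12*u - 3
∂g/∂v = 0
∂g/∂w = 0
∇g = (12*u - 3, 0, 0)
At (-1, -2, 2): (-15, 0, 0).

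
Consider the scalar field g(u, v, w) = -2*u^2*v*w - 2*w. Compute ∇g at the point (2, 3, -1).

∂g/∂u = -4*u*v*w
∂g/∂v = -2*u^2*w
∂g/∂w = -2*u^2*v - 2
∇g = (-4*u*v*w, -2*u^2*w, -2*u^2*v - 2)
At (2, 3, -1): (24, 8, -26).

(24, 8, -26)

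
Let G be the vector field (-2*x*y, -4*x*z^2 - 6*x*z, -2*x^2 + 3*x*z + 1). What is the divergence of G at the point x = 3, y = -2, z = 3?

∂G₁/∂x = -2*y
∂G₂/∂y = 0
∂G₃/∂z = 3*x
∇·G = 3*x - 2*y
At (3, -2, 3): 13.

13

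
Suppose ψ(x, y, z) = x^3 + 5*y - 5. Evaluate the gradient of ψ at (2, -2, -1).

(12, 5, 0)

∂ψ/∂x = 3*x^2
∂ψ/∂y = 5
∂ψ/∂z = 0
∇ψ = (3*x^2, 5, 0)
At (2, -2, -1): (12, 5, 0).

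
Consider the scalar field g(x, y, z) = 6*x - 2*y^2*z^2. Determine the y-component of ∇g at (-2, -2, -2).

32

(∇g)_2 = ∂g/∂y = -4*y*z^2
At (-2, -2, -2): 32.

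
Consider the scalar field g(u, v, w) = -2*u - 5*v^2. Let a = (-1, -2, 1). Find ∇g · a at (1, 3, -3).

62

∂g/∂u = -2
∂g/∂v = -10*v
∂g/∂w = 0
∇g at (1, 3, -3) = (-2, -30, 0)
∇g · a = (-2)(-1) + (-30)(-2) + (0)(1) = 62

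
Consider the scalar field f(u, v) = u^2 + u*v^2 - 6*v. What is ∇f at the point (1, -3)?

∂f/∂u = 2*u + v^2
∂f/∂v = 2*u*v - 6
∇f = (2*u + v^2, 2*u*v - 6)
At (1, -3): (11, -12).

(11, -12)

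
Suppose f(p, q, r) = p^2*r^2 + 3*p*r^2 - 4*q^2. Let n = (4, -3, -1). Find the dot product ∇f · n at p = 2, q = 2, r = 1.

∂f/∂p = 2*p*r^2 + 3*r^2
∂f/∂q = -8*q
∂f/∂r = 2*p^2*r + 6*p*r
∇f at (2, 2, 1) = (7, -16, 20)
∇f · n = (7)(4) + (-16)(-3) + (20)(-1) = 56

56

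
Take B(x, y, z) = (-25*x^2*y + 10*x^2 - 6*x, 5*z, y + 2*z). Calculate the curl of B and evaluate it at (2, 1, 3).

(-4, 0, 100)

(∇×B)₁ = ∂B₃/∂y − ∂B₂/∂z = -4
(∇×B)₂ = ∂B₁/∂z − ∂B₃/∂x = 0
(∇×B)₃ = ∂B₂/∂x − ∂B₁/∂y = 25*x^2
∇×B = (-4, 0, 25*x^2)
At (2, 1, 3): (-4, 0, 100).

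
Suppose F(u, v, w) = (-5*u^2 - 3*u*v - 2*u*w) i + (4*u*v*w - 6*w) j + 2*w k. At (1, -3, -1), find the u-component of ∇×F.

18

(∇×F)_1 = ∂F₃/∂v − ∂F₂/∂w
= 0 − (4*u*v - 6)
= -4*u*v + 6
At (1, -3, -1): 18.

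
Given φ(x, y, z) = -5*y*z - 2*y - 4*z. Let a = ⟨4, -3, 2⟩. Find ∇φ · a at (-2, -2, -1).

3

∂φ/∂x = 0
∂φ/∂y = -5*z - 2
∂φ/∂z = -5*y - 4
∇φ at (-2, -2, -1) = (0, 3, 6)
∇φ · a = (0)(4) + (3)(-3) + (6)(2) = 3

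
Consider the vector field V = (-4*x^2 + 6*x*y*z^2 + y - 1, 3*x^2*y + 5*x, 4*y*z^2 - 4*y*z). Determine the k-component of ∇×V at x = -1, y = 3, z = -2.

10

(∇×V)_3 = ∂V₂/∂x − ∂V₁/∂y
= 6*x*y + 5 − (6*x*z^2 + 1)
= 6*x*y - 6*x*z^2 + 4
At (-1, 3, -2): 10.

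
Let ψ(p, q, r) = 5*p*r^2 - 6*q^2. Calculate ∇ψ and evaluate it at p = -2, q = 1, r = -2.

(20, -12, 40)

∂ψ/∂p = 5*r^2
∂ψ/∂q = -12*q
∂ψ/∂r = 10*p*r
∇ψ = (5*r^2, -12*q, 10*p*r)
At (-2, 1, -2): (20, -12, 40).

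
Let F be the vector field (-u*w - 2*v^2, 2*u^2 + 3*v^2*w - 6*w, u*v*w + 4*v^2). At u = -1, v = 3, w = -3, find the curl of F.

(∇×F)₁ = ∂F₃/∂v − ∂F₂/∂w = u*w - 3*v^2 + 8*v + 6
(∇×F)₂ = ∂F₁/∂w − ∂F₃/∂u = -u - v*w
(∇×F)₃ = ∂F₂/∂u − ∂F₁/∂v = 4*u + 4*v
∇×F = (u*w - 3*v^2 + 8*v + 6, -u - v*w, 4*u + 4*v)
At (-1, 3, -3): (6, 10, 8).

(6, 10, 8)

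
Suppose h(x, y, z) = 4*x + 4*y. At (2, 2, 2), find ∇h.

(4, 4, 0)

∂h/∂x = 4
∂h/∂y = 4
∂h/∂z = 0
∇h = (4, 4, 0)
At (2, 2, 2): (4, 4, 0).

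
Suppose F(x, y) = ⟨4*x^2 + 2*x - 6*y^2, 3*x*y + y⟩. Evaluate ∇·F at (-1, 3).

∂F₁/∂x = 8*x + 2
∂F₂/∂y = 3*x + 1
∇·F = 11*x + 3
At (-1, 3): -8.

-8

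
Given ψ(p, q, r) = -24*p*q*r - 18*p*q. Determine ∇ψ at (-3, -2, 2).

(132, 198, -144)

∂ψ/∂p = -24*q*r - 18*q
∂ψ/∂q = -24*p*r - 18*p
∂ψ/∂r = -24*p*q
∇ψ = (-24*q*r - 18*q, -24*p*r - 18*p, -24*p*q)
At (-3, -2, 2): (132, 198, -144).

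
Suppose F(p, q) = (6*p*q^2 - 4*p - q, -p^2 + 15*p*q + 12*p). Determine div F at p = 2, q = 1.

32

∂F₁/∂p = 6*q^2 - 4
∂F₂/∂q = 15*p
∇·F = 15*p + 6*q^2 - 4
At (2, 1): 32.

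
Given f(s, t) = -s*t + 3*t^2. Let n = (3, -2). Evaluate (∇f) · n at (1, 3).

∂f/∂s = -t
∂f/∂t = -s + 6*t
∇f at (1, 3) = (-3, 17)
∇f · n = (-3)(3) + (17)(-2) = -43

-43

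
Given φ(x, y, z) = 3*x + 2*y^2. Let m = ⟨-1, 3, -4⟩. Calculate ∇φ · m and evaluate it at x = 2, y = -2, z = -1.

∂φ/∂x = 3
∂φ/∂y = 4*y
∂φ/∂z = 0
∇φ at (2, -2, -1) = (3, -8, 0)
∇φ · m = (3)(-1) + (-8)(3) + (0)(-4) = -27

-27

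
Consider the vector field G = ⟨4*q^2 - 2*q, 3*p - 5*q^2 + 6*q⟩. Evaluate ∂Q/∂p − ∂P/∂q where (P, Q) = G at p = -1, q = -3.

29

∂G₂/∂p = 3
∂G₁/∂q = 8*q - 2
Scalar curl = -8*q + 5
At (-1, -3): 29.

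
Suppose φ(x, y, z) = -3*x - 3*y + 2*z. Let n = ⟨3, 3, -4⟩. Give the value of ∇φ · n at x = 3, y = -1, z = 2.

∂φ/∂x = -3
∂φ/∂y = -3
∂φ/∂z = 2
∇φ at (3, -1, 2) = (-3, -3, 2)
∇φ · n = (-3)(3) + (-3)(3) + (2)(-4) = -26

-26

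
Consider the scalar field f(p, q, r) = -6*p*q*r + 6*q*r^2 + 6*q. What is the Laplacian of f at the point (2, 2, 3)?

24

∂²f/∂p² = 0
∂²f/∂q² = 0
∂²f/∂r² = 12*q
∇²f = 12*q
At (2, 2, 3): 24.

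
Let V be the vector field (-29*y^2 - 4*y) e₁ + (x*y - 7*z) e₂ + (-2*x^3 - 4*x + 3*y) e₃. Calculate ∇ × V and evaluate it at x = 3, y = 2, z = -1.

(10, 58, 122)

(∇×V)₁ = ∂V₃/∂y − ∂V₂/∂z = 10
(∇×V)₂ = ∂V₁/∂z − ∂V₃/∂x = 6*x^2 + 4
(∇×V)₃ = ∂V₂/∂x − ∂V₁/∂y = 59*y + 4
∇×V = (10, 6*x^2 + 4, 59*y + 4)
At (3, 2, -1): (10, 58, 122).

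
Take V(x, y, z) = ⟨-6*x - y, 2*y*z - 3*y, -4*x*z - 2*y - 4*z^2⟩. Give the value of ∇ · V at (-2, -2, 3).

-19

∂V₁/∂x = -6
∂V₂/∂y = 2*z - 3
∂V₃/∂z = -4*x - 8*z
∇·V = -4*x - 6*z - 9
At (-2, -2, 3): -19.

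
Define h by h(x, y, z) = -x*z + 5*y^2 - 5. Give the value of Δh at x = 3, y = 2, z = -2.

10

∂²h/∂x² = 0
∂²h/∂y² = 10
∂²h/∂z² = 0
∇²h = 10
At (3, 2, -2): 10.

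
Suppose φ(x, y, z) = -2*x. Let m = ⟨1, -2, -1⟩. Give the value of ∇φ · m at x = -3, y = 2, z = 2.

-2

∂φ/∂x = -2
∂φ/∂y = 0
∂φ/∂z = 0
∇φ at (-3, 2, 2) = (-2, 0, 0)
∇φ · m = (-2)(1) + (0)(-2) + (0)(-1) = -2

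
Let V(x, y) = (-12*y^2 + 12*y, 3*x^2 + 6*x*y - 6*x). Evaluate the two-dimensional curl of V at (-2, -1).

-60

∂V₂/∂x = 6*x + 6*y - 6
∂V₁/∂y = -24*y + 12
Scalar curl = 6*x + 30*y - 18
At (-2, -1): -60.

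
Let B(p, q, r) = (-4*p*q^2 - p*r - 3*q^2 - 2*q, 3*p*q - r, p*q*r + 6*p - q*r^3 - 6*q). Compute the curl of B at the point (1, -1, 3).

(∇×B)₁ = ∂B₃/∂q − ∂B₂/∂r = p*r - r^3 - 5
(∇×B)₂ = ∂B₁/∂r − ∂B₃/∂p = -p - q*r - 6
(∇×B)₃ = ∂B₂/∂p − ∂B₁/∂q = 8*p*q + 9*q + 2
∇×B = (p*r - r^3 - 5, -p - q*r - 6, 8*p*q + 9*q + 2)
At (1, -1, 3): (-29, -4, -15).

(-29, -4, -15)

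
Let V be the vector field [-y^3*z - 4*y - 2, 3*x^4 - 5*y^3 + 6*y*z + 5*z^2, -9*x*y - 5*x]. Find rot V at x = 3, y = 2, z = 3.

(∇×V)₁ = ∂V₃/∂y − ∂V₂/∂z = -9*x - 6*y - 10*z
(∇×V)₂ = ∂V₁/∂z − ∂V₃/∂x = -y^3 + 9*y + 5
(∇×V)₃ = ∂V₂/∂x − ∂V₁/∂y = 12*x^3 + 3*y^2*z + 4
∇×V = (-9*x - 6*y - 10*z, -y^3 + 9*y + 5, 12*x^3 + 3*y^2*z + 4)
At (3, 2, 3): (-69, 15, 364).

(-69, 15, 364)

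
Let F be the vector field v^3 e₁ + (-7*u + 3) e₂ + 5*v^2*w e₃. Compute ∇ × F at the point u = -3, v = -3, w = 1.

(∇×F)₁ = ∂F₃/∂v − ∂F₂/∂w = 10*v*w
(∇×F)₂ = ∂F₁/∂w − ∂F₃/∂u = 0
(∇×F)₃ = ∂F₂/∂u − ∂F₁/∂v = -3*v^2 - 7
∇×F = (10*v*w, 0, -3*v^2 - 7)
At (-3, -3, 1): (-30, 0, -34).

(-30, 0, -34)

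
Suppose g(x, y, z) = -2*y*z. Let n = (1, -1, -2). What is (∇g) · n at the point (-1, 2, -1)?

∂g/∂x = 0
∂g/∂y = -2*z
∂g/∂z = -2*y
∇g at (-1, 2, -1) = (0, 2, -4)
∇g · n = (0)(1) + (2)(-1) + (-4)(-2) = 6

6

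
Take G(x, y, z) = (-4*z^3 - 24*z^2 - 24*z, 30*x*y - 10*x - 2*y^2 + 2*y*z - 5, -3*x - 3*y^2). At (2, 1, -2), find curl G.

(∇×G)₁ = ∂G₃/∂y − ∂G₂/∂z = -8*y
(∇×G)₂ = ∂G₁/∂z − ∂G₃/∂x = -12*z^2 - 48*z - 21
(∇×G)₃ = ∂G₂/∂x − ∂G₁/∂y = 30*y - 10
∇×G = (-8*y, -12*z^2 - 48*z - 21, 30*y - 10)
At (2, 1, -2): (-8, 27, 20).

(-8, 27, 20)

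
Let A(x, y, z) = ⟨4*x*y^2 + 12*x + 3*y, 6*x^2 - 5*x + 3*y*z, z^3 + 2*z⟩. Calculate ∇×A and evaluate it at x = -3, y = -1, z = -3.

(∇×A)₁ = ∂A₃/∂y − ∂A₂/∂z = -3*y
(∇×A)₂ = ∂A₁/∂z − ∂A₃/∂x = 0
(∇×A)₃ = ∂A₂/∂x − ∂A₁/∂y = -8*x*y + 12*x - 8
∇×A = (-3*y, 0, -8*x*y + 12*x - 8)
At (-3, -1, -3): (3, 0, -68).

(3, 0, -68)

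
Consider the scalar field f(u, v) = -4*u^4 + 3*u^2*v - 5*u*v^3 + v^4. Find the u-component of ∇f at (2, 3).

-227

(∇f)_1 = ∂f/∂u = -16*u^3 + 6*u*v - 5*v^3
At (2, 3): -227.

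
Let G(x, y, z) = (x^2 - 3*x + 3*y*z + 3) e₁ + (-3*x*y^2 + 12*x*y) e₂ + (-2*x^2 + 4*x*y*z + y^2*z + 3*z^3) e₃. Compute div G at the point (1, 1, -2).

∂G₁/∂x = 2*x - 3
∂G₂/∂y = -6*x*y + 12*x
∂G₃/∂z = 4*x*y + y^2 + 9*z^2
∇·G = -2*x*y + 14*x + y^2 + 9*z^2 - 3
At (1, 1, -2): 46.

46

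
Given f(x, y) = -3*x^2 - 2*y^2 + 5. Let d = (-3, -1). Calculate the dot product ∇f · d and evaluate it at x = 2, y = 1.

∂f/∂x = -6*x
∂f/∂y = -4*y
∇f at (2, 1) = (-12, -4)
∇f · d = (-12)(-3) + (-4)(-1) = 40

40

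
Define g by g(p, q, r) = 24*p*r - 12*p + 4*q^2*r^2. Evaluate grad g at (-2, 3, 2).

(36, 96, 96)

∂g/∂p = 24*r - 12
∂g/∂q = 8*q*r^2
∂g/∂r = 24*p + 8*q^2*r
∇g = (24*r - 12, 8*q*r^2, 24*p + 8*q^2*r)
At (-2, 3, 2): (36, 96, 96).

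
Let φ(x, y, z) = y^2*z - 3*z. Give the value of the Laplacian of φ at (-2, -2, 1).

2

∂²φ/∂x² = 0
∂²φ/∂y² = 2*z
∂²φ/∂z² = 0
∇²φ = 2*z
At (-2, -2, 1): 2.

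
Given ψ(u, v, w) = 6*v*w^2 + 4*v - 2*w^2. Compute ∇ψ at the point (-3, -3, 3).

∂ψ/∂u = 0
∂ψ/∂v = 6*w^2 + 4
∂ψ/∂w = 12*v*w - 4*w
∇ψ = (0, 6*w^2 + 4, 12*v*w - 4*w)
At (-3, -3, 3): (0, 58, -120).

(0, 58, -120)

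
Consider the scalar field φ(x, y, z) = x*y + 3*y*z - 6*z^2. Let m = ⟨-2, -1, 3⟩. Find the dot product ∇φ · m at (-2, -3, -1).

∂φ/∂x = y
∂φ/∂y = x + 3*z
∂φ/∂z = 3*y - 12*z
∇φ at (-2, -3, -1) = (-3, -5, 3)
∇φ · m = (-3)(-2) + (-5)(-1) + (3)(3) = 20

20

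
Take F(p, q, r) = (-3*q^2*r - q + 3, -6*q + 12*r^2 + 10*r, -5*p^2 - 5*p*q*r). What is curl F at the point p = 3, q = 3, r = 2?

(∇×F)₁ = ∂F₃/∂q − ∂F₂/∂r = -5*p*r - 24*r - 10
(∇×F)₂ = ∂F₁/∂r − ∂F₃/∂p = 10*p - 3*q^2 + 5*q*r
(∇×F)₃ = ∂F₂/∂p − ∂F₁/∂q = 6*q*r + 1
∇×F = (-5*p*r - 24*r - 10, 10*p - 3*q^2 + 5*q*r, 6*q*r + 1)
At (3, 3, 2): (-88, 33, 37).

(-88, 33, 37)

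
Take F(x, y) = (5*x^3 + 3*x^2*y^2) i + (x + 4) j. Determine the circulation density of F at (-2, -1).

∂F₂/∂x = 1
∂F₁/∂y = 6*x^2*y
Scalar curl = -6*x^2*y + 1
At (-2, -1): 25.

25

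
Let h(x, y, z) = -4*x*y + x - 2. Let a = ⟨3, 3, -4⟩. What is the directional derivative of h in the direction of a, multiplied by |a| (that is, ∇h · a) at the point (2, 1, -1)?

-33

∂h/∂x = -4*y + 1
∂h/∂y = -4*x
∂h/∂z = 0
∇h at (2, 1, -1) = (-3, -8, 0)
∇h · a = (-3)(3) + (-8)(3) + (0)(-4) = -33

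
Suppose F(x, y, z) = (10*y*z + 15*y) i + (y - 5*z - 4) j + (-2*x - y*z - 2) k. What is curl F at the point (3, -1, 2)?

(3, -8, -35)

(∇×F)₁ = ∂F₃/∂y − ∂F₂/∂z = -z + 5
(∇×F)₂ = ∂F₁/∂z − ∂F₃/∂x = 10*y + 2
(∇×F)₃ = ∂F₂/∂x − ∂F₁/∂y = -10*z - 15
∇×F = (-z + 5, 10*y + 2, -10*z - 15)
At (3, -1, 2): (3, -8, -35).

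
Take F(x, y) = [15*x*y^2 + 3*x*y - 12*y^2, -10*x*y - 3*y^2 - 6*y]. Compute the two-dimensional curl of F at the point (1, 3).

-51

∂F₂/∂x = -10*y
∂F₁/∂y = 30*x*y + 3*x - 24*y
Scalar curl = -30*x*y - 3*x + 14*y
At (1, 3): -51.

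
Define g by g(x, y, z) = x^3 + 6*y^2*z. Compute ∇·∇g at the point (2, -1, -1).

∂²g/∂x² = 6*x
∂²g/∂y² = 12*z
∂²g/∂z² = 0
∇²g = 6*x + 12*z
At (2, -1, -1): 0.

0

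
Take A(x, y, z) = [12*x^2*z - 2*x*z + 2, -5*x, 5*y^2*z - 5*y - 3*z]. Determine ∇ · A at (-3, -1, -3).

∂A₁/∂x = 24*x*z - 2*z
∂A₂/∂y = 0
∂A₃/∂z = 5*y^2 - 3
∇·A = 24*x*z + 5*y^2 - 2*z - 3
At (-3, -1, -3): 224.

224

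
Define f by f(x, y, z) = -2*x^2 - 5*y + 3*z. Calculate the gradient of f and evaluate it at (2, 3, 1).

∂f/∂x = -4*x
∂f/∂y = -5
∂f/∂z = 3
∇f = (-4*x, -5, 3)
At (2, 3, 1): (-8, -5, 3).

(-8, -5, 3)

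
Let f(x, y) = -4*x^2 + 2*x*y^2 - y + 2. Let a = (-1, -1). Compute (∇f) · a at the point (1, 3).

∂f/∂x = -8*x + 2*y^2
∂f/∂y = 4*x*y - 1
∇f at (1, 3) = (10, 11)
∇f · a = (10)(-1) + (11)(-1) = -21

-21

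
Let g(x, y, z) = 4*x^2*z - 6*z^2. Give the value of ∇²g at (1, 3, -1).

∂²g/∂x² = 8*z
∂²g/∂y² = 0
∂²g/∂z² = -12
∇²g = 8*z - 12
At (1, 3, -1): -20.

-20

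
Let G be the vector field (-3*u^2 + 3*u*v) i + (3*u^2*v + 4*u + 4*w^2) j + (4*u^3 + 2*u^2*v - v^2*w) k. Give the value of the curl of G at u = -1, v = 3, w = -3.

(∇×G)₁ = ∂G₃/∂v − ∂G₂/∂w = 2*u^2 - 2*v*w - 8*w
(∇×G)₂ = ∂G₁/∂w − ∂G₃/∂u = -12*u^2 - 4*u*v
(∇×G)₃ = ∂G₂/∂u − ∂G₁/∂v = 6*u*v - 3*u + 4
∇×G = (2*u^2 - 2*v*w - 8*w, -12*u^2 - 4*u*v, 6*u*v - 3*u + 4)
At (-1, 3, -3): (44, 0, -11).

(44, 0, -11)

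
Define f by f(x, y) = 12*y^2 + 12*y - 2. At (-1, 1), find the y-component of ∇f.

(∇f)_2 = ∂f/∂y = 24*y + 12
At (-1, 1): 36.

36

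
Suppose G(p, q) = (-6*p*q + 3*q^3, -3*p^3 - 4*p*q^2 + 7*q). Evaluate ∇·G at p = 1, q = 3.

-35

∂G₁/∂p = -6*q
∂G₂/∂q = -8*p*q + 7
∇·G = -8*p*q - 6*q + 7
At (1, 3): -35.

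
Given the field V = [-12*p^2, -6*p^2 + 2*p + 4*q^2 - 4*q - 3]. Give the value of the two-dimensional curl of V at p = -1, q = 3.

14

∂V₂/∂p = -12*p + 2
∂V₁/∂q = 0
Scalar curl = -12*p + 2
At (-1, 3): 14.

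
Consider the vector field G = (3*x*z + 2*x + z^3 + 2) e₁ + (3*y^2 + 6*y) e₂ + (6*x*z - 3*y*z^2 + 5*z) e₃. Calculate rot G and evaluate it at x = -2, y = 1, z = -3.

(-27, 39, 0)

(∇×G)₁ = ∂G₃/∂y − ∂G₂/∂z = -3*z^2
(∇×G)₂ = ∂G₁/∂z − ∂G₃/∂x = 3*x + 3*z^2 - 6*z
(∇×G)₃ = ∂G₂/∂x − ∂G₁/∂y = 0
∇×G = (-3*z^2, 3*x + 3*z^2 - 6*z, 0)
At (-2, 1, -3): (-27, 39, 0).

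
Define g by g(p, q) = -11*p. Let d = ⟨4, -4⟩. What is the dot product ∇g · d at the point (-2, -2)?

-44

∂g/∂p = -11
∂g/∂q = 0
∇g at (-2, -2) = (-11, 0)
∇g · d = (-11)(4) + (0)(-4) = -44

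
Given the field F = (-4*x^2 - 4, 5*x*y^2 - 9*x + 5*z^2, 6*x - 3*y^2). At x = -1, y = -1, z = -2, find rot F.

(26, -6, -4)

(∇×F)₁ = ∂F₃/∂y − ∂F₂/∂z = -6*y - 10*z
(∇×F)₂ = ∂F₁/∂z − ∂F₃/∂x = -6
(∇×F)₃ = ∂F₂/∂x − ∂F₁/∂y = 5*y^2 - 9
∇×F = (-6*y - 10*z, -6, 5*y^2 - 9)
At (-1, -1, -2): (26, -6, -4).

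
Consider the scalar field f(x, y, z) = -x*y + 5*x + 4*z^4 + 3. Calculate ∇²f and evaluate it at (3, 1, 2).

192

∂²f/∂x² = 0
∂²f/∂y² = 0
∂²f/∂z² = 48*z^2
∇²f = 48*z^2
At (3, 1, 2): 192.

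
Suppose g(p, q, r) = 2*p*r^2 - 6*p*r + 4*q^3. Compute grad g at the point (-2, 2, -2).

(20, 48, 28)

∂g/∂p = 2*r^2 - 6*r
∂g/∂q = 12*q^2
∂g/∂r = 4*p*r - 6*p
∇g = (2*r^2 - 6*r, 12*q^2, 4*p*r - 6*p)
At (-2, 2, -2): (20, 48, 28).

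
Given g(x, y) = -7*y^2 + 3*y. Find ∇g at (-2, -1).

∂g/∂x = 0
∂g/∂y = -14*y + 3
∇g = (0, -14*y + 3)
At (-2, -1): (0, 17).

(0, 17)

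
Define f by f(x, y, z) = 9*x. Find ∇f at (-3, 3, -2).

∂f/∂x = 9
∂f/∂y = 0
∂f/∂z = 0
∇f = (9, 0, 0)
At (-3, 3, -2): (9, 0, 0).

(9, 0, 0)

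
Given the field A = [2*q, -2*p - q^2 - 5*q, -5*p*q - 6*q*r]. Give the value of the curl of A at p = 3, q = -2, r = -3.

(∇×A)₁ = ∂A₃/∂q − ∂A₂/∂r = -5*p - 6*r
(∇×A)₂ = ∂A₁/∂r − ∂A₃/∂p = 5*q
(∇×A)₃ = ∂A₂/∂p − ∂A₁/∂q = -4
∇×A = (-5*p - 6*r, 5*q, -4)
At (3, -2, -3): (3, -10, -4).

(3, -10, -4)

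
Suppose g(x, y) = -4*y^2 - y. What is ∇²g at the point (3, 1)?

∂²g/∂x² = 0
∂²g/∂y² = -8
∇²g = -8
At (3, 1): -8.

-8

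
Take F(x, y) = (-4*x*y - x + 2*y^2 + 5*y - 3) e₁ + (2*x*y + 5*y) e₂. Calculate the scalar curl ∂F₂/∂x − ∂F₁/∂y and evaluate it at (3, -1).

9

∂F₂/∂x = 2*y
∂F₁/∂y = -4*x + 4*y + 5
Scalar curl = 4*x - 2*y - 5
At (3, -1): 9.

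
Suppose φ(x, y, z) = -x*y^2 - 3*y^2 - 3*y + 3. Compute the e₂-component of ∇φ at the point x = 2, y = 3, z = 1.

(∇φ)_2 = ∂φ/∂y = -2*x*y - 6*y - 3
At (2, 3, 1): -33.

-33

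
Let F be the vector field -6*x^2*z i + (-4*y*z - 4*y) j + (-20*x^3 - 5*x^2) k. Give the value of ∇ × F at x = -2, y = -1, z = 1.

(∇×F)₁ = ∂F₃/∂y − ∂F₂/∂z = 4*y
(∇×F)₂ = ∂F₁/∂z − ∂F₃/∂x = 54*x^2 + 10*x
(∇×F)₃ = ∂F₂/∂x − ∂F₁/∂y = 0
∇×F = (4*y, 54*x^2 + 10*x, 0)
At (-2, -1, 1): (-4, 196, 0).

(-4, 196, 0)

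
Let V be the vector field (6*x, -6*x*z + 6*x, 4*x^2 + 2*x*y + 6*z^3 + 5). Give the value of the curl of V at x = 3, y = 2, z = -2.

(24, -28, 18)

(∇×V)₁ = ∂V₃/∂y − ∂V₂/∂z = 8*x
(∇×V)₂ = ∂V₁/∂z − ∂V₃/∂x = -8*x - 2*y
(∇×V)₃ = ∂V₂/∂x − ∂V₁/∂y = -6*z + 6
∇×V = (8*x, -8*x - 2*y, -6*z + 6)
At (3, 2, -2): (24, -28, 18).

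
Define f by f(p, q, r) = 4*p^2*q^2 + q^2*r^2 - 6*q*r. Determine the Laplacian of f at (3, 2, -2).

∂²f/∂p² = 8*q^2
∂²f/∂q² = 2*(4*p^2 + r^2)
∂²f/∂r² = 2*q^2
∇²f = 8*p^2 + 10*q^2 + 2*r^2
At (3, 2, -2): 120.

120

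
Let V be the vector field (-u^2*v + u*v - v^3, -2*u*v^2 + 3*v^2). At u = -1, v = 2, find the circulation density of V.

6

∂V₂/∂u = -2*v^2
∂V₁/∂v = -u^2 + u - 3*v^2
Scalar curl = u^2 - u + v^2
At (-1, 2): 6.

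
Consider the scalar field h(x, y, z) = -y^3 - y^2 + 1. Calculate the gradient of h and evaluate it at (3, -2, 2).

(0, -8, 0)

∂h/∂x = 0
∂h/∂y = -3*y^2 - 2*y
∂h/∂z = 0
∇h = (0, -3*y^2 - 2*y, 0)
At (3, -2, 2): (0, -8, 0).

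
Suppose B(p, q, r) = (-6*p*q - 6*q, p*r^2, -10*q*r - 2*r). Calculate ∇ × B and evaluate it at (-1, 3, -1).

(∇×B)₁ = ∂B₃/∂q − ∂B₂/∂r = -2*p*r - 10*r
(∇×B)₂ = ∂B₁/∂r − ∂B₃/∂p = 0
(∇×B)₃ = ∂B₂/∂p − ∂B₁/∂q = 6*p + r^2 + 6
∇×B = (-2*p*r - 10*r, 0, 6*p + r^2 + 6)
At (-1, 3, -1): (8, 0, 1).

(8, 0, 1)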